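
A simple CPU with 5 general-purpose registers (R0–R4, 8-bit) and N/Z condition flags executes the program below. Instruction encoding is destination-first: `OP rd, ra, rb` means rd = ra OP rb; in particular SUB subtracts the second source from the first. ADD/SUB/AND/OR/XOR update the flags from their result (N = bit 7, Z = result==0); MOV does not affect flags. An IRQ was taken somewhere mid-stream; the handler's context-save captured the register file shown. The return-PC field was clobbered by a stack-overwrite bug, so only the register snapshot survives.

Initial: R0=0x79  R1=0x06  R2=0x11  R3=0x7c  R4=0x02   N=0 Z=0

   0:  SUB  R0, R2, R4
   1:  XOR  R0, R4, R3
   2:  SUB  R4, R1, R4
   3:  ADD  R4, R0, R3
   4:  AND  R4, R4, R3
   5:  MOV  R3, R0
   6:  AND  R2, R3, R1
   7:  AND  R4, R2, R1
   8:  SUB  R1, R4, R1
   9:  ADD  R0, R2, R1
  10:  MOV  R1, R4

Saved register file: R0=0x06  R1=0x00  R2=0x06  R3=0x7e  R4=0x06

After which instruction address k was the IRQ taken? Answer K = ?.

after  0: R0=0x0f R1=0x06 R2=0x11 R3=0x7c R4=0x02  N=0 Z=0
after  1: R0=0x7e R1=0x06 R2=0x11 R3=0x7c R4=0x02  N=0 Z=0
after  2: R0=0x7e R1=0x06 R2=0x11 R3=0x7c R4=0x04  N=0 Z=0
after  3: R0=0x7e R1=0x06 R2=0x11 R3=0x7c R4=0xfa  N=1 Z=0
after  4: R0=0x7e R1=0x06 R2=0x11 R3=0x7c R4=0x78  N=0 Z=0
after  5: R0=0x7e R1=0x06 R2=0x11 R3=0x7e R4=0x78  N=0 Z=0
after  6: R0=0x7e R1=0x06 R2=0x06 R3=0x7e R4=0x78  N=0 Z=0
after  7: R0=0x7e R1=0x06 R2=0x06 R3=0x7e R4=0x06  N=0 Z=0
after  8: R0=0x7e R1=0x00 R2=0x06 R3=0x7e R4=0x06  N=0 Z=1
after  9: R0=0x06 R1=0x00 R2=0x06 R3=0x7e R4=0x06  N=0 Z=0
-- IRQ taken; context saved, return-PC = 10 --

K = 9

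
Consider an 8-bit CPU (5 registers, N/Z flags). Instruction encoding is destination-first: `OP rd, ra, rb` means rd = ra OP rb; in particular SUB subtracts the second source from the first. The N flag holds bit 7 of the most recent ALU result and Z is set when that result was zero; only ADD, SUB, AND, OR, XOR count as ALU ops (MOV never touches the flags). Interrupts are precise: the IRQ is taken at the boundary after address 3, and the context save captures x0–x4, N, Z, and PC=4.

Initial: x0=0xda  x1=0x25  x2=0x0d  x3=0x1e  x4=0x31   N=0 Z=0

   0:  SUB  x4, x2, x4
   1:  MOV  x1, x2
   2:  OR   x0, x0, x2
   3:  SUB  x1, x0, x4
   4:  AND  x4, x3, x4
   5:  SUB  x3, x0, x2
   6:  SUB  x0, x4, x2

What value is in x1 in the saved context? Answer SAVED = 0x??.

after  0: x0=0xda x1=0x25 x2=0x0d x3=0x1e x4=0xdc  N=1 Z=0
after  1: x0=0xda x1=0x0d x2=0x0d x3=0x1e x4=0xdc  N=1 Z=0
after  2: x0=0xdf x1=0x0d x2=0x0d x3=0x1e x4=0xdc  N=1 Z=0
after  3: x0=0xdf x1=0x03 x2=0x0d x3=0x1e x4=0xdc  N=0 Z=0
-- IRQ taken; context saved, return-PC = 4 --

SAVED = 0x03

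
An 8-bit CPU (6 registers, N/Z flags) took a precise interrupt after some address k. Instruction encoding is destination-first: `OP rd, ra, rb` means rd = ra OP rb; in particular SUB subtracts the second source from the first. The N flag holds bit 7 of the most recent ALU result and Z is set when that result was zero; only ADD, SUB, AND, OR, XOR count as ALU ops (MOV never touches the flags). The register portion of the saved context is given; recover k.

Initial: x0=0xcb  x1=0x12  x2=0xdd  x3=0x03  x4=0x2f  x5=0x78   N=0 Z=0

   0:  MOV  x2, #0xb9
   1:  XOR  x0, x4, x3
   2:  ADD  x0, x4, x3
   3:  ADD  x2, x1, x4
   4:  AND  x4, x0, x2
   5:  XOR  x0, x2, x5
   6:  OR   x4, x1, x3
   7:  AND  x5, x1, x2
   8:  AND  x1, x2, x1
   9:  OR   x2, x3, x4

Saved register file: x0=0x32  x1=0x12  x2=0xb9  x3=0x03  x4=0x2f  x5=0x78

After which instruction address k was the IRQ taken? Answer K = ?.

after  0: x0=0xcb x1=0x12 x2=0xb9 x3=0x03 x4=0x2f x5=0x78  N=0 Z=0
after  1: x0=0x2c x1=0x12 x2=0xb9 x3=0x03 x4=0x2f x5=0x78  N=0 Z=0
after  2: x0=0x32 x1=0x12 x2=0xb9 x3=0x03 x4=0x2f x5=0x78  N=0 Z=0
-- IRQ taken; context saved, return-PC = 3 --

K = 2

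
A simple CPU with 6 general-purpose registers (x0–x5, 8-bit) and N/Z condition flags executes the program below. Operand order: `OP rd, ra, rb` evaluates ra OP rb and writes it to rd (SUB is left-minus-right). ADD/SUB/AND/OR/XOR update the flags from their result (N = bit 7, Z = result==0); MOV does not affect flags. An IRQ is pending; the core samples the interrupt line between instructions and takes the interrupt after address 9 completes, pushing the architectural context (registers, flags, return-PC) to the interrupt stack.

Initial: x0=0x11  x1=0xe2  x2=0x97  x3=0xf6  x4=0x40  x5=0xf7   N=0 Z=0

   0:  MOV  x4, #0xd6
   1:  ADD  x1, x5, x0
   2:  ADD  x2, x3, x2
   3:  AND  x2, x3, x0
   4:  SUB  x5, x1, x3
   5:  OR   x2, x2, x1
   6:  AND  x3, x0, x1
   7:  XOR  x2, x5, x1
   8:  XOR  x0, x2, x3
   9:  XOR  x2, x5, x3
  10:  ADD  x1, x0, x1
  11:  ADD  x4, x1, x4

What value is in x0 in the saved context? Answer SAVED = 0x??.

SAVED = 0x1a

after  0: x0=0x11 x1=0xe2 x2=0x97 x3=0xf6 x4=0xd6 x5=0xf7  N=0 Z=0
after  1: x0=0x11 x1=0x08 x2=0x97 x3=0xf6 x4=0xd6 x5=0xf7  N=0 Z=0
after  2: x0=0x11 x1=0x08 x2=0x8d x3=0xf6 x4=0xd6 x5=0xf7  N=1 Z=0
after  3: x0=0x11 x1=0x08 x2=0x10 x3=0xf6 x4=0xd6 x5=0xf7  N=0 Z=0
after  4: x0=0x11 x1=0x08 x2=0x10 x3=0xf6 x4=0xd6 x5=0x12  N=0 Z=0
after  5: x0=0x11 x1=0x08 x2=0x18 x3=0xf6 x4=0xd6 x5=0x12  N=0 Z=0
after  6: x0=0x11 x1=0x08 x2=0x18 x3=0x00 x4=0xd6 x5=0x12  N=0 Z=1
after  7: x0=0x11 x1=0x08 x2=0x1a x3=0x00 x4=0xd6 x5=0x12  N=0 Z=0
after  8: x0=0x1a x1=0x08 x2=0x1a x3=0x00 x4=0xd6 x5=0x12  N=0 Z=0
after  9: x0=0x1a x1=0x08 x2=0x12 x3=0x00 x4=0xd6 x5=0x12  N=0 Z=0
-- IRQ taken; context saved, return-PC = 10 --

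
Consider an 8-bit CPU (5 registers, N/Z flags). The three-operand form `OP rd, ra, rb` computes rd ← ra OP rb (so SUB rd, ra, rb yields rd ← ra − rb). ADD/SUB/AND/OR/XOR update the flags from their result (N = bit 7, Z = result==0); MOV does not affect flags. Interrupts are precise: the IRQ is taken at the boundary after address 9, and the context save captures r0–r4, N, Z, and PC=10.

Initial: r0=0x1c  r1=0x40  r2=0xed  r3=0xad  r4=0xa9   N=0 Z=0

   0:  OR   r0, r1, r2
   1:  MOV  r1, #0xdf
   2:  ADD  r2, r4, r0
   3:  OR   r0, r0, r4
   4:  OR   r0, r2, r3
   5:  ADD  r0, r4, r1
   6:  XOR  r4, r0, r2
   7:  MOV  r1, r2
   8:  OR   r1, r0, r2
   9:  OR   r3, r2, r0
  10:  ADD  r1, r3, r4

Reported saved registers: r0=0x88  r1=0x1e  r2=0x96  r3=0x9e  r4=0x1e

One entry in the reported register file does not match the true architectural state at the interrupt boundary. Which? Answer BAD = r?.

after  0: r0=0xed r1=0x40 r2=0xed r3=0xad r4=0xa9  N=1 Z=0
after  1: r0=0xed r1=0xdf r2=0xed r3=0xad r4=0xa9  N=1 Z=0
after  2: r0=0xed r1=0xdf r2=0x96 r3=0xad r4=0xa9  N=1 Z=0
after  3: r0=0xed r1=0xdf r2=0x96 r3=0xad r4=0xa9  N=1 Z=0
after  4: r0=0xbf r1=0xdf r2=0x96 r3=0xad r4=0xa9  N=1 Z=0
after  5: r0=0x88 r1=0xdf r2=0x96 r3=0xad r4=0xa9  N=1 Z=0
after  6: r0=0x88 r1=0xdf r2=0x96 r3=0xad r4=0x1e  N=0 Z=0
after  7: r0=0x88 r1=0x96 r2=0x96 r3=0xad r4=0x1e  N=0 Z=0
after  8: r0=0x88 r1=0x9e r2=0x96 r3=0xad r4=0x1e  N=1 Z=0
after  9: r0=0x88 r1=0x9e r2=0x96 r3=0x9e r4=0x1e  N=1 Z=0
-- IRQ taken; context saved, return-PC = 10 --
mismatch: r1: reported 0x1e vs actual 0x9e

BAD = r1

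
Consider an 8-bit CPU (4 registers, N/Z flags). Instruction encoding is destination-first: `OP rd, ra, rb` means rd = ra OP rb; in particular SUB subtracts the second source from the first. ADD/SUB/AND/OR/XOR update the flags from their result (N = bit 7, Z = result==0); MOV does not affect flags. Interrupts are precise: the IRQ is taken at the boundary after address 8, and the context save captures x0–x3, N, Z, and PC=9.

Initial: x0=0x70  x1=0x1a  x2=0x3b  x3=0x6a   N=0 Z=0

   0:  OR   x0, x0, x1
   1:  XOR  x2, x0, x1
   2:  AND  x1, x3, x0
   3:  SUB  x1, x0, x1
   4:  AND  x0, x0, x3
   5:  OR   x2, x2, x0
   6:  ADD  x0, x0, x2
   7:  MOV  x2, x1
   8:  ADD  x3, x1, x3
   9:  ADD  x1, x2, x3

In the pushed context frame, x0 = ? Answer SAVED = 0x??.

after  0: x0=0x7a x1=0x1a x2=0x3b x3=0x6a  N=0 Z=0
after  1: x0=0x7a x1=0x1a x2=0x60 x3=0x6a  N=0 Z=0
after  2: x0=0x7a x1=0x6a x2=0x60 x3=0x6a  N=0 Z=0
after  3: x0=0x7a x1=0x10 x2=0x60 x3=0x6a  N=0 Z=0
after  4: x0=0x6a x1=0x10 x2=0x60 x3=0x6a  N=0 Z=0
after  5: x0=0x6a x1=0x10 x2=0x6a x3=0x6a  N=0 Z=0
after  6: x0=0xd4 x1=0x10 x2=0x6a x3=0x6a  N=1 Z=0
after  7: x0=0xd4 x1=0x10 x2=0x10 x3=0x6a  N=1 Z=0
after  8: x0=0xd4 x1=0x10 x2=0x10 x3=0x7a  N=0 Z=0
-- IRQ taken; context saved, return-PC = 9 --

SAVED = 0xd4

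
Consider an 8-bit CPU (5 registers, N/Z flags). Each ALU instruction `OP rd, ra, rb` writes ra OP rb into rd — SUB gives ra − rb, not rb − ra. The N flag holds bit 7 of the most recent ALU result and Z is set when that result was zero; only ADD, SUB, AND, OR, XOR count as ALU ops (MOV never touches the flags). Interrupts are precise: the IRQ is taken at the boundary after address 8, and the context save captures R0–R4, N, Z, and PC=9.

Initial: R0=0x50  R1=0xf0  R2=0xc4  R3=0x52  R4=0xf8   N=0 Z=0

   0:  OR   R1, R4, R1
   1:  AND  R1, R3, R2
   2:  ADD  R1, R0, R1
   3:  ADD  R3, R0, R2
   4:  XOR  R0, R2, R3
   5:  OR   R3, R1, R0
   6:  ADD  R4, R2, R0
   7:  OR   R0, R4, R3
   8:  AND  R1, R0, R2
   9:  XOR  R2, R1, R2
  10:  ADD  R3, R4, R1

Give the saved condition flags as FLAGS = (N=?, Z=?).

FLAGS = (N=1, Z=0)

after  0: R0=0x50 R1=0xf8 R2=0xc4 R3=0x52 R4=0xf8  N=1 Z=0
after  1: R0=0x50 R1=0x40 R2=0xc4 R3=0x52 R4=0xf8  N=0 Z=0
after  2: R0=0x50 R1=0x90 R2=0xc4 R3=0x52 R4=0xf8  N=1 Z=0
after  3: R0=0x50 R1=0x90 R2=0xc4 R3=0x14 R4=0xf8  N=0 Z=0
after  4: R0=0xd0 R1=0x90 R2=0xc4 R3=0x14 R4=0xf8  N=1 Z=0
after  5: R0=0xd0 R1=0x90 R2=0xc4 R3=0xd0 R4=0xf8  N=1 Z=0
after  6: R0=0xd0 R1=0x90 R2=0xc4 R3=0xd0 R4=0x94  N=1 Z=0
after  7: R0=0xd4 R1=0x90 R2=0xc4 R3=0xd0 R4=0x94  N=1 Z=0
after  8: R0=0xd4 R1=0xc4 R2=0xc4 R3=0xd0 R4=0x94  N=1 Z=0
-- IRQ taken; context saved, return-PC = 9 --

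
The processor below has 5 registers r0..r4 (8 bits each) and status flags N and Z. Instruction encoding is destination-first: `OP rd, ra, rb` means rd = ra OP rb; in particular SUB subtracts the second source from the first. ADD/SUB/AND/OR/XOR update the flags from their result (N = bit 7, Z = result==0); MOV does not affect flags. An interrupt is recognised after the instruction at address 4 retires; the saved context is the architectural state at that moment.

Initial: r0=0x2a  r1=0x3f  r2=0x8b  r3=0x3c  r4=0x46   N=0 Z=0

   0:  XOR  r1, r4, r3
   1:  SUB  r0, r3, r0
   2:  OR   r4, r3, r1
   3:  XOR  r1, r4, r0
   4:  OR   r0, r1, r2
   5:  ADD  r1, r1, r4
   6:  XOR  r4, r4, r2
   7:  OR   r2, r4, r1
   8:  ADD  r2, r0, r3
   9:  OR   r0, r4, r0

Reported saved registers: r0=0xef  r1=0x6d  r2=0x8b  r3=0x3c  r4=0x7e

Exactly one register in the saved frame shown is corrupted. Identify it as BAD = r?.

after  0: r0=0x2a r1=0x7a r2=0x8b r3=0x3c r4=0x46  N=0 Z=0
after  1: r0=0x12 r1=0x7a r2=0x8b r3=0x3c r4=0x46  N=0 Z=0
after  2: r0=0x12 r1=0x7a r2=0x8b r3=0x3c r4=0x7e  N=0 Z=0
after  3: r0=0x12 r1=0x6c r2=0x8b r3=0x3c r4=0x7e  N=0 Z=0
after  4: r0=0xef r1=0x6c r2=0x8b r3=0x3c r4=0x7e  N=1 Z=0
-- IRQ taken; context saved, return-PC = 5 --
mismatch: r1: reported 0x6d vs actual 0x6c

BAD = r1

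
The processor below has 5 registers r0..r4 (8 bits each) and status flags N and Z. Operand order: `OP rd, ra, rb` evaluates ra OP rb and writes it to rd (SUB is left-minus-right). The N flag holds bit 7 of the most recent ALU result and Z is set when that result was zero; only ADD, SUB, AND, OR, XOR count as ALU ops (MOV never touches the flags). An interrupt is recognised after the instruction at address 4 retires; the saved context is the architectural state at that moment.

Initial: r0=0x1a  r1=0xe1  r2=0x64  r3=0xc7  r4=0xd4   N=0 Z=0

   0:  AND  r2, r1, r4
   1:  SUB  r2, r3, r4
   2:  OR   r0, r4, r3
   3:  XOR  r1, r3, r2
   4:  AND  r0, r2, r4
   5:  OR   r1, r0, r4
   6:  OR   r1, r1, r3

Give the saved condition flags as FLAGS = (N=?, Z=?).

FLAGS = (N=1, Z=0)

after  0: r0=0x1a r1=0xe1 r2=0xc0 r3=0xc7 r4=0xd4  N=1 Z=0
after  1: r0=0x1a r1=0xe1 r2=0xf3 r3=0xc7 r4=0xd4  N=1 Z=0
after  2: r0=0xd7 r1=0xe1 r2=0xf3 r3=0xc7 r4=0xd4  N=1 Z=0
after  3: r0=0xd7 r1=0x34 r2=0xf3 r3=0xc7 r4=0xd4  N=0 Z=0
after  4: r0=0xd0 r1=0x34 r2=0xf3 r3=0xc7 r4=0xd4  N=1 Z=0
-- IRQ taken; context saved, return-PC = 5 --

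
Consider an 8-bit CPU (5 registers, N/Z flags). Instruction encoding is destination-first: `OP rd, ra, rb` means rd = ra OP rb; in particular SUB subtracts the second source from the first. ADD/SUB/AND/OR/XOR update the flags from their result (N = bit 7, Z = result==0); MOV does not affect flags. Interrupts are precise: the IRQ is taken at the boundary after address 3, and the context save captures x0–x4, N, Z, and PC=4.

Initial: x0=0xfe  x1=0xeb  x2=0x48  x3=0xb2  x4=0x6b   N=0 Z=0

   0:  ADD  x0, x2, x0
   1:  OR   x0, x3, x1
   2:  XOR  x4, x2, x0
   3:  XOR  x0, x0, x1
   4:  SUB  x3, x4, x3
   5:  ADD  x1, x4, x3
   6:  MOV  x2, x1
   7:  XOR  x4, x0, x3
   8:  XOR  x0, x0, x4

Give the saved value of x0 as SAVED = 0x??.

SAVED = 0x10

after  0: x0=0x46 x1=0xeb x2=0x48 x3=0xb2 x4=0x6b  N=0 Z=0
after  1: x0=0xfb x1=0xeb x2=0x48 x3=0xb2 x4=0x6b  N=1 Z=0
after  2: x0=0xfb x1=0xeb x2=0x48 x3=0xb2 x4=0xb3  N=1 Z=0
after  3: x0=0x10 x1=0xeb x2=0x48 x3=0xb2 x4=0xb3  N=0 Z=0
-- IRQ taken; context saved, return-PC = 4 --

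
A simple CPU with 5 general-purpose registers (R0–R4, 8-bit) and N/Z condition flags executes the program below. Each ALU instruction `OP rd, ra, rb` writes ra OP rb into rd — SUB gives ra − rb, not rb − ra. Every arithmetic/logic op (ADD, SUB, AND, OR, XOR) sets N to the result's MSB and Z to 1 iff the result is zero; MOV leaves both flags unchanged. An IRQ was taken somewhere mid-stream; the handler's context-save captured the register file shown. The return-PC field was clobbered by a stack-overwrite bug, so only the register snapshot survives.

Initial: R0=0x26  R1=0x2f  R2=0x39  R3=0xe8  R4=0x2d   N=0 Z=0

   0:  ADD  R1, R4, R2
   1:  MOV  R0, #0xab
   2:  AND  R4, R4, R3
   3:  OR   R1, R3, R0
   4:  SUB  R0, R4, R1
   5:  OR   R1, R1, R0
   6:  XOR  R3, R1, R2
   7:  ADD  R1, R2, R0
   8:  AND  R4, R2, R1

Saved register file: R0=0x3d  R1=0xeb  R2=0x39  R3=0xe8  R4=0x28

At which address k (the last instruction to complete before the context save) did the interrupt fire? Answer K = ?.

after  0: R0=0x26 R1=0x66 R2=0x39 R3=0xe8 R4=0x2d  N=0 Z=0
after  1: R0=0xab R1=0x66 R2=0x39 R3=0xe8 R4=0x2d  N=0 Z=0
after  2: R0=0xab R1=0x66 R2=0x39 R3=0xe8 R4=0x28  N=0 Z=0
after  3: R0=0xab R1=0xeb R2=0x39 R3=0xe8 R4=0x28  N=1 Z=0
after  4: R0=0x3d R1=0xeb R2=0x39 R3=0xe8 R4=0x28  N=0 Z=0
-- IRQ taken; context saved, return-PC = 5 --

K = 4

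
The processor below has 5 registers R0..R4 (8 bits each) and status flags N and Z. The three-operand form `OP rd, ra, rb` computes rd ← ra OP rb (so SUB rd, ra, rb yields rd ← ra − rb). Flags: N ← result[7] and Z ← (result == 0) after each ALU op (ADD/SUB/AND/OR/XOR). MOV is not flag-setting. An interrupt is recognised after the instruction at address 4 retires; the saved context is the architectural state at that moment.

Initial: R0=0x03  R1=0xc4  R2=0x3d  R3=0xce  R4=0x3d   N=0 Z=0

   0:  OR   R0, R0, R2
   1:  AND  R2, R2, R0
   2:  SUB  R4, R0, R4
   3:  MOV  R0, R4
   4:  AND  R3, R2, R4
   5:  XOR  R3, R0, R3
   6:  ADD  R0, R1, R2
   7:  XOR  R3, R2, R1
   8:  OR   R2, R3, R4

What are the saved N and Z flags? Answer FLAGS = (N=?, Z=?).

after  0: R0=0x3f R1=0xc4 R2=0x3d R3=0xce R4=0x3d  N=0 Z=0
after  1: R0=0x3f R1=0xc4 R2=0x3d R3=0xce R4=0x3d  N=0 Z=0
after  2: R0=0x3f R1=0xc4 R2=0x3d R3=0xce R4=0x02  N=0 Z=0
after  3: R0=0x02 R1=0xc4 R2=0x3d R3=0xce R4=0x02  N=0 Z=0
after  4: R0=0x02 R1=0xc4 R2=0x3d R3=0x00 R4=0x02  N=0 Z=1
-- IRQ taken; context saved, return-PC = 5 --

FLAGS = (N=0, Z=1)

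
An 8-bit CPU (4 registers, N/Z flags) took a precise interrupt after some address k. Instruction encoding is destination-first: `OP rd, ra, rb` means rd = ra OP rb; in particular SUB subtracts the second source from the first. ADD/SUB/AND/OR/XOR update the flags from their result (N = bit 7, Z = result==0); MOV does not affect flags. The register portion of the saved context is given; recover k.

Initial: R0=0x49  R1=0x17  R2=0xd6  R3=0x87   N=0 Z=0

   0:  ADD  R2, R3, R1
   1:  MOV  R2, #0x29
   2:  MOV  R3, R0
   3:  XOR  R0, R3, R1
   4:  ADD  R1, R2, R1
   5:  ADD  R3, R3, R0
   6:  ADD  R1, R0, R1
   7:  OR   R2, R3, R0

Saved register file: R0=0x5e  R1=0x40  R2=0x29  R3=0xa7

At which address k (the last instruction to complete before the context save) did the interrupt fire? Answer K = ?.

after  0: R0=0x49 R1=0x17 R2=0x9e R3=0x87  N=1 Z=0
after  1: R0=0x49 R1=0x17 R2=0x29 R3=0x87  N=1 Z=0
after  2: R0=0x49 R1=0x17 R2=0x29 R3=0x49  N=1 Z=0
after  3: R0=0x5e R1=0x17 R2=0x29 R3=0x49  N=0 Z=0
after  4: R0=0x5e R1=0x40 R2=0x29 R3=0x49  N=0 Z=0
after  5: R0=0x5e R1=0x40 R2=0x29 R3=0xa7  N=1 Z=0
-- IRQ taken; context saved, return-PC = 6 --

K = 5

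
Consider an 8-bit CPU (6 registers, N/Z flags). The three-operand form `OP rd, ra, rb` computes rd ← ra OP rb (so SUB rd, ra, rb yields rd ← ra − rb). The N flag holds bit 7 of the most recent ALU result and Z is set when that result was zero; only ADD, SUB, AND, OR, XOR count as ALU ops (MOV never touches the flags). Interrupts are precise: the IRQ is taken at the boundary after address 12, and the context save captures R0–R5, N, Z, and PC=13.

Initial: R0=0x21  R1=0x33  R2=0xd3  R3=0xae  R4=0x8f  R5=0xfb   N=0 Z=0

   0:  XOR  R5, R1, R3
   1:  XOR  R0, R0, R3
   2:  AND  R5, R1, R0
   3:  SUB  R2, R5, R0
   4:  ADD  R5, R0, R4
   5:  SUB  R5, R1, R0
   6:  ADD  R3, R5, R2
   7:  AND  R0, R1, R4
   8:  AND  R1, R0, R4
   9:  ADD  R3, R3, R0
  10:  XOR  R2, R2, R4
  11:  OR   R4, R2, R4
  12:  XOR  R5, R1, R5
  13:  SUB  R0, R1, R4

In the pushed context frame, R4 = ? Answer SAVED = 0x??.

after  0: R0=0x21 R1=0x33 R2=0xd3 R3=0xae R4=0x8f R5=0x9d  N=1 Z=0
after  1: R0=0x8f R1=0x33 R2=0xd3 R3=0xae R4=0x8f R5=0x9d  N=1 Z=0
after  2: R0=0x8f R1=0x33 R2=0xd3 R3=0xae R4=0x8f R5=0x03  N=0 Z=0
after  3: R0=0x8f R1=0x33 R2=0x74 R3=0xae R4=0x8f R5=0x03  N=0 Z=0
after  4: R0=0x8f R1=0x33 R2=0x74 R3=0xae R4=0x8f R5=0x1e  N=0 Z=0
after  5: R0=0x8f R1=0x33 R2=0x74 R3=0xae R4=0x8f R5=0xa4  N=1 Z=0
after  6: R0=0x8f R1=0x33 R2=0x74 R3=0x18 R4=0x8f R5=0xa4  N=0 Z=0
after  7: R0=0x03 R1=0x33 R2=0x74 R3=0x18 R4=0x8f R5=0xa4  N=0 Z=0
after  8: R0=0x03 R1=0x03 R2=0x74 R3=0x18 R4=0x8f R5=0xa4  N=0 Z=0
after  9: R0=0x03 R1=0x03 R2=0x74 R3=0x1b R4=0x8f R5=0xa4  N=0 Z=0
after 10: R0=0x03 R1=0x03 R2=0xfb R3=0x1b R4=0x8f R5=0xa4  N=1 Z=0
after 11: R0=0x03 R1=0x03 R2=0xfb R3=0x1b R4=0xff R5=0xa4  N=1 Z=0
after 12: R0=0x03 R1=0x03 R2=0xfb R3=0x1b R4=0xff R5=0xa7  N=1 Z=0
-- IRQ taken; context saved, return-PC = 13 --

SAVED = 0xff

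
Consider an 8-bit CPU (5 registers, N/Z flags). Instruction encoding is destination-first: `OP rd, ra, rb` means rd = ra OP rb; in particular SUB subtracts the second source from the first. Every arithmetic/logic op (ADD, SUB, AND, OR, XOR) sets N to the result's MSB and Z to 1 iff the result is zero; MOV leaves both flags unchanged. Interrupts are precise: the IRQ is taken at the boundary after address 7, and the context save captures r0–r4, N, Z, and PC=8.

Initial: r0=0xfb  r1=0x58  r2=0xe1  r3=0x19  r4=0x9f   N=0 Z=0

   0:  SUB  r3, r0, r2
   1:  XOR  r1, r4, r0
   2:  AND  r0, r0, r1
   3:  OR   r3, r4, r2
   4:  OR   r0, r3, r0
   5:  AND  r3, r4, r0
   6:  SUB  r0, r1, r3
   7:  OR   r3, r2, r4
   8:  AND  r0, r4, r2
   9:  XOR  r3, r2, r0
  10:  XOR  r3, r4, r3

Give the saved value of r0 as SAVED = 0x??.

after  0: r0=0xfb r1=0x58 r2=0xe1 r3=0x1a r4=0x9f  N=0 Z=0
after  1: r0=0xfb r1=0x64 r2=0xe1 r3=0x1a r4=0x9f  N=0 Z=0
after  2: r0=0x60 r1=0x64 r2=0xe1 r3=0x1a r4=0x9f  N=0 Z=0
after  3: r0=0x60 r1=0x64 r2=0xe1 r3=0xff r4=0x9f  N=1 Z=0
after  4: r0=0xff r1=0x64 r2=0xe1 r3=0xff r4=0x9f  N=1 Z=0
after  5: r0=0xff r1=0x64 r2=0xe1 r3=0x9f r4=0x9f  N=1 Z=0
after  6: r0=0xc5 r1=0x64 r2=0xe1 r3=0x9f r4=0x9f  N=1 Z=0
after  7: r0=0xc5 r1=0x64 r2=0xe1 r3=0xff r4=0x9f  N=1 Z=0
-- IRQ taken; context saved, return-PC = 8 --

SAVED = 0xc5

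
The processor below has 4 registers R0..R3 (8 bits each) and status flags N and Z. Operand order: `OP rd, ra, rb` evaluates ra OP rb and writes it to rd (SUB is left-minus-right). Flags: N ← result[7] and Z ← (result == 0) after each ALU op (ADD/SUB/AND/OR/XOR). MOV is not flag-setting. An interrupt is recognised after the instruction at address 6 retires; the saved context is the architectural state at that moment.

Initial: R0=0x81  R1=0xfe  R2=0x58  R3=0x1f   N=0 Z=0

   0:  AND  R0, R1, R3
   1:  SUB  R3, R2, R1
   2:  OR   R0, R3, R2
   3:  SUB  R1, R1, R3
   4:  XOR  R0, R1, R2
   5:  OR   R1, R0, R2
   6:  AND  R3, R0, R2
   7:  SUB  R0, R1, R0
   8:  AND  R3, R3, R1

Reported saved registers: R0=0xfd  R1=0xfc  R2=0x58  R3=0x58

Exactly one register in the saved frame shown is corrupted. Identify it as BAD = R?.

BAD = R0

after  0: R0=0x1e R1=0xfe R2=0x58 R3=0x1f  N=0 Z=0
after  1: R0=0x1e R1=0xfe R2=0x58 R3=0x5a  N=0 Z=0
after  2: R0=0x5a R1=0xfe R2=0x58 R3=0x5a  N=0 Z=0
after  3: R0=0x5a R1=0xa4 R2=0x58 R3=0x5a  N=1 Z=0
after  4: R0=0xfc R1=0xa4 R2=0x58 R3=0x5a  N=1 Z=0
after  5: R0=0xfc R1=0xfc R2=0x58 R3=0x5a  N=1 Z=0
after  6: R0=0xfc R1=0xfc R2=0x58 R3=0x58  N=0 Z=0
-- IRQ taken; context saved, return-PC = 7 --
mismatch: R0: reported 0xfd vs actual 0xfc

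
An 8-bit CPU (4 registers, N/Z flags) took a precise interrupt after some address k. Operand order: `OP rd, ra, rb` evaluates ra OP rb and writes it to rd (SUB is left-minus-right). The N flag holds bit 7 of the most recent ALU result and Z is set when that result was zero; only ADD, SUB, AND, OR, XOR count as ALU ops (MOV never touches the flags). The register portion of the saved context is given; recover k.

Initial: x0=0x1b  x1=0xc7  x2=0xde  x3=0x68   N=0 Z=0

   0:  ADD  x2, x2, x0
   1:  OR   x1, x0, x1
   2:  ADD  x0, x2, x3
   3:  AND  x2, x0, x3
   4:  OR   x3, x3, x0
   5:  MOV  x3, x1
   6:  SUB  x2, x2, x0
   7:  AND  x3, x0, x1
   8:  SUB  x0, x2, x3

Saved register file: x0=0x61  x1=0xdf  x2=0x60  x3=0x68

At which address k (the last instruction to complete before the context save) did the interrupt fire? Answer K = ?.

K = 3

after  0: x0=0x1b x1=0xc7 x2=0xf9 x3=0x68  N=1 Z=0
after  1: x0=0x1b x1=0xdf x2=0xf9 x3=0x68  N=1 Z=0
after  2: x0=0x61 x1=0xdf x2=0xf9 x3=0x68  N=0 Z=0
after  3: x0=0x61 x1=0xdf x2=0x60 x3=0x68  N=0 Z=0
-- IRQ taken; context saved, return-PC = 4 --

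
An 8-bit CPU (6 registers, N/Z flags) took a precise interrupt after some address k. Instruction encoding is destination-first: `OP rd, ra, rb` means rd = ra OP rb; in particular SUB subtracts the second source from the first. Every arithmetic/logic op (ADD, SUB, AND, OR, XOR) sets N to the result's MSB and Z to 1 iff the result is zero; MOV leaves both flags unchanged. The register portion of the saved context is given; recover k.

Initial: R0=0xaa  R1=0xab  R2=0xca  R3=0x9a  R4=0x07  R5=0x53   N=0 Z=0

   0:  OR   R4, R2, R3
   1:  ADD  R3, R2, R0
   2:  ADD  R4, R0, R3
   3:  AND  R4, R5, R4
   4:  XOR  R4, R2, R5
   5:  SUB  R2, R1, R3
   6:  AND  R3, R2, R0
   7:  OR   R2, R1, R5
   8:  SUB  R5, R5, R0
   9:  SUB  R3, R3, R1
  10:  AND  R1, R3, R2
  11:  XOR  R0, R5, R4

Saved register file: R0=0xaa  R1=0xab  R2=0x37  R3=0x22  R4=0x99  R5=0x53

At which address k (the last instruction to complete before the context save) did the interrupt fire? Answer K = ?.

after  0: R0=0xaa R1=0xab R2=0xca R3=0x9a R4=0xda R5=0x53  N=1 Z=0
after  1: R0=0xaa R1=0xab R2=0xca R3=0x74 R4=0xda R5=0x53  N=0 Z=0
after  2: R0=0xaa R1=0xab R2=0xca R3=0x74 R4=0x1e R5=0x53  N=0 Z=0
after  3: R0=0xaa R1=0xab R2=0xca R3=0x74 R4=0x12 R5=0x53  N=0 Z=0
after  4: R0=0xaa R1=0xab R2=0xca R3=0x74 R4=0x99 R5=0x53  N=1 Z=0
after  5: R0=0xaa R1=0xab R2=0x37 R3=0x74 R4=0x99 R5=0x53  N=0 Z=0
after  6: R0=0xaa R1=0xab R2=0x37 R3=0x22 R4=0x99 R5=0x53  N=0 Z=0
-- IRQ taken; context saved, return-PC = 7 --

K = 6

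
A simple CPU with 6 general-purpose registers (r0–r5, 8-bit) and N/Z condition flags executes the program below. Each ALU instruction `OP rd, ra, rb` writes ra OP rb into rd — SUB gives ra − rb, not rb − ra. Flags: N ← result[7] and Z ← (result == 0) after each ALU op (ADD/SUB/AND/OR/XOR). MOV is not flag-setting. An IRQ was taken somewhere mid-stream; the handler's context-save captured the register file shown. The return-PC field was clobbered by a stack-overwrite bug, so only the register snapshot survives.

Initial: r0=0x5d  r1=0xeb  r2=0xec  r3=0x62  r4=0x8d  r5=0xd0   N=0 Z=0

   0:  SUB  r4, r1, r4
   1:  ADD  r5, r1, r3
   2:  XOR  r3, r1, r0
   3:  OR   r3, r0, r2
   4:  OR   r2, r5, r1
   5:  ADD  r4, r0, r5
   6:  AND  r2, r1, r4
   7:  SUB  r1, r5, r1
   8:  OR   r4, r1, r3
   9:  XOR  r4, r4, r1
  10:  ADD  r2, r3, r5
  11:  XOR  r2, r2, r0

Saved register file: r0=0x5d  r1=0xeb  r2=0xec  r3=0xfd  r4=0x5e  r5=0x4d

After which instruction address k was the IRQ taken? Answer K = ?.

after  0: r0=0x5d r1=0xeb r2=0xec r3=0x62 r4=0x5e r5=0xd0  N=0 Z=0
after  1: r0=0x5d r1=0xeb r2=0xec r3=0x62 r4=0x5e r5=0x4d  N=0 Z=0
after  2: r0=0x5d r1=0xeb r2=0xec r3=0xb6 r4=0x5e r5=0x4d  N=1 Z=0
after  3: r0=0x5d r1=0xeb r2=0xec r3=0xfd r4=0x5e r5=0x4d  N=1 Z=0
-- IRQ taken; context saved, return-PC = 4 --

K = 3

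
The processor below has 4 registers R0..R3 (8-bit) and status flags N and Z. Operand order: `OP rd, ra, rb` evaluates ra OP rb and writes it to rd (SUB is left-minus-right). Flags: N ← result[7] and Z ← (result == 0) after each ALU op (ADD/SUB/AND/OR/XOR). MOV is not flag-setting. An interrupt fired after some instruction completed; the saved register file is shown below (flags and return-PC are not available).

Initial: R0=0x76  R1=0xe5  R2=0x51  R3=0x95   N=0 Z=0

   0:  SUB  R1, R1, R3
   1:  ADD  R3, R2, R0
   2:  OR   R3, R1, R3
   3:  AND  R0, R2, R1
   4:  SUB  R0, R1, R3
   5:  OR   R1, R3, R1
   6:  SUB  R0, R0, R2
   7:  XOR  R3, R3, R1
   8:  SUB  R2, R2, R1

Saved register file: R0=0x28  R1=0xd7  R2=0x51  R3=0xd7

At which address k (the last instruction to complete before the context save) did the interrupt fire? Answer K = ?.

K = 6

after  0: R0=0x76 R1=0x50 R2=0x51 R3=0x95  N=0 Z=0
after  1: R0=0x76 R1=0x50 R2=0x51 R3=0xc7  N=1 Z=0
after  2: R0=0x76 R1=0x50 R2=0x51 R3=0xd7  N=1 Z=0
after  3: R0=0x50 R1=0x50 R2=0x51 R3=0xd7  N=0 Z=0
after  4: R0=0x79 R1=0x50 R2=0x51 R3=0xd7  N=0 Z=0
after  5: R0=0x79 R1=0xd7 R2=0x51 R3=0xd7  N=1 Z=0
after  6: R0=0x28 R1=0xd7 R2=0x51 R3=0xd7  N=0 Z=0
-- IRQ taken; context saved, return-PC = 7 --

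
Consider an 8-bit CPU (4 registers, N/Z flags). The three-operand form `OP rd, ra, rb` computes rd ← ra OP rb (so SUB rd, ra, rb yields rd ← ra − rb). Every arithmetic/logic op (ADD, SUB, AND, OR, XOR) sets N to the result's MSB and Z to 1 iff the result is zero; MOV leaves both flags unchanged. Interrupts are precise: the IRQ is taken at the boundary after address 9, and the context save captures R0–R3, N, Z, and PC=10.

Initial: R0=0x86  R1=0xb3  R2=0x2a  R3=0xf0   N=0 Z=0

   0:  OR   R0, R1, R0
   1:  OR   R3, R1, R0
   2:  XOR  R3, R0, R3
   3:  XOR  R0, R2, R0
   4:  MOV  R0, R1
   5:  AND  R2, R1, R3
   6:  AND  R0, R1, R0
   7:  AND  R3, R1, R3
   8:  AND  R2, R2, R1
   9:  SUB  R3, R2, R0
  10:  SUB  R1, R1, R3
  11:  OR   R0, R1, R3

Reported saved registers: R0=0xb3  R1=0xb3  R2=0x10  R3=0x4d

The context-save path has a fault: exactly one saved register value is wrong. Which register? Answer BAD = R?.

BAD = R2

after  0: R0=0xb7 R1=0xb3 R2=0x2a R3=0xf0  N=1 Z=0
after  1: R0=0xb7 R1=0xb3 R2=0x2a R3=0xb7  N=1 Z=0
after  2: R0=0xb7 R1=0xb3 R2=0x2a R3=0x00  N=0 Z=1
after  3: R0=0x9d R1=0xb3 R2=0x2a R3=0x00  N=1 Z=0
after  4: R0=0xb3 R1=0xb3 R2=0x2a R3=0x00  N=1 Z=0
after  5: R0=0xb3 R1=0xb3 R2=0x00 R3=0x00  N=0 Z=1
after  6: R0=0xb3 R1=0xb3 R2=0x00 R3=0x00  N=1 Z=0
after  7: R0=0xb3 R1=0xb3 R2=0x00 R3=0x00  N=0 Z=1
after  8: R0=0xb3 R1=0xb3 R2=0x00 R3=0x00  N=0 Z=1
after  9: R0=0xb3 R1=0xb3 R2=0x00 R3=0x4d  N=0 Z=0
-- IRQ taken; context saved, return-PC = 10 --
mismatch: R2: reported 0x10 vs actual 0x00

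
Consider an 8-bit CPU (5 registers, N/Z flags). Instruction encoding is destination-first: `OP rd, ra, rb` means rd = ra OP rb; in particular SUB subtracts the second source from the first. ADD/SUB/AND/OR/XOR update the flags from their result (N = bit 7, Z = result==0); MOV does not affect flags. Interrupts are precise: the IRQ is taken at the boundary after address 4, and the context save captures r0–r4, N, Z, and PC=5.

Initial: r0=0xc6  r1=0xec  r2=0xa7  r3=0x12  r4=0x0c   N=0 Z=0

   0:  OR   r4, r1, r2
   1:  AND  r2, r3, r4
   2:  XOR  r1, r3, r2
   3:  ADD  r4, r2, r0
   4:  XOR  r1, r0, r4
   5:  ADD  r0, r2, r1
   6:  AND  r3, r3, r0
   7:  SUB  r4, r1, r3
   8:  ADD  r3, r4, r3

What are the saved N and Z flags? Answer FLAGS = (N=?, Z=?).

after  0: r0=0xc6 r1=0xec r2=0xa7 r3=0x12 r4=0xef  N=1 Z=0
after  1: r0=0xc6 r1=0xec r2=0x02 r3=0x12 r4=0xef  N=0 Z=0
after  2: r0=0xc6 r1=0x10 r2=0x02 r3=0x12 r4=0xef  N=0 Z=0
after  3: r0=0xc6 r1=0x10 r2=0x02 r3=0x12 r4=0xc8  N=1 Z=0
after  4: r0=0xc6 r1=0x0e r2=0x02 r3=0x12 r4=0xc8  N=0 Z=0
-- IRQ taken; context saved, return-PC = 5 --

FLAGS = (N=0, Z=0)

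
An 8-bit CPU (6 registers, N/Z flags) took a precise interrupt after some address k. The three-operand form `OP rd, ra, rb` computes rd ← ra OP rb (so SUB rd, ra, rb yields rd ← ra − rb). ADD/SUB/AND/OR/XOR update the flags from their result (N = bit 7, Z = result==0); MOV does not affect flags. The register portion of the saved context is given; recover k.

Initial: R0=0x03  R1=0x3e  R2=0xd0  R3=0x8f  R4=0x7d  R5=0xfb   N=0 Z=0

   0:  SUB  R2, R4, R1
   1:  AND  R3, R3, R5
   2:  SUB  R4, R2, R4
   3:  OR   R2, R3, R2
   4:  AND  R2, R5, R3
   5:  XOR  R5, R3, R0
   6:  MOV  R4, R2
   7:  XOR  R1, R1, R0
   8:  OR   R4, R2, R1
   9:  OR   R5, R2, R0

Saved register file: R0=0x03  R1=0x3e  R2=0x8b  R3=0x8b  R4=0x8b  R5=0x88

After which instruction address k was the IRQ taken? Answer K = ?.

K = 6

after  0: R0=0x03 R1=0x3e R2=0x3f R3=0x8f R4=0x7d R5=0xfb  N=0 Z=0
after  1: R0=0x03 R1=0x3e R2=0x3f R3=0x8b R4=0x7d R5=0xfb  N=1 Z=0
after  2: R0=0x03 R1=0x3e R2=0x3f R3=0x8b R4=0xc2 R5=0xfb  N=1 Z=0
after  3: R0=0x03 R1=0x3e R2=0xbf R3=0x8b R4=0xc2 R5=0xfb  N=1 Z=0
after  4: R0=0x03 R1=0x3e R2=0x8b R3=0x8b R4=0xc2 R5=0xfb  N=1 Z=0
after  5: R0=0x03 R1=0x3e R2=0x8b R3=0x8b R4=0xc2 R5=0x88  N=1 Z=0
after  6: R0=0x03 R1=0x3e R2=0x8b R3=0x8b R4=0x8b R5=0x88  N=1 Z=0
-- IRQ taken; context saved, return-PC = 7 --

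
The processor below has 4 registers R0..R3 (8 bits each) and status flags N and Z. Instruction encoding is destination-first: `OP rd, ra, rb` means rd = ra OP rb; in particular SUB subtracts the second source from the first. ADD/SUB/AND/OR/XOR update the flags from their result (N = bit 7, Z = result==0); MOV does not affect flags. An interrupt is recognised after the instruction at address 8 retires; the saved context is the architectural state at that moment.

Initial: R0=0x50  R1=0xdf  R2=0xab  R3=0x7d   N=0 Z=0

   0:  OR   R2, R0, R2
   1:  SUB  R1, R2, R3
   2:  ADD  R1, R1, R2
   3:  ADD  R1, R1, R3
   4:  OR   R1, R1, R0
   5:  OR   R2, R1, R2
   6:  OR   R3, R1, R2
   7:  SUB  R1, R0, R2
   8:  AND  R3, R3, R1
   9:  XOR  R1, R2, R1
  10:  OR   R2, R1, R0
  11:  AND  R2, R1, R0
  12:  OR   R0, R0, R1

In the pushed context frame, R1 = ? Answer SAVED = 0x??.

SAVED = 0x51

after  0: R0=0x50 R1=0xdf R2=0xfb R3=0x7d  N=1 Z=0
after  1: R0=0x50 R1=0x7e R2=0xfb R3=0x7d  N=0 Z=0
after  2: R0=0x50 R1=0x79 R2=0xfb R3=0x7d  N=0 Z=0
after  3: R0=0x50 R1=0xf6 R2=0xfb R3=0x7d  N=1 Z=0
after  4: R0=0x50 R1=0xf6 R2=0xfb R3=0x7d  N=1 Z=0
after  5: R0=0x50 R1=0xf6 R2=0xff R3=0x7d  N=1 Z=0
after  6: R0=0x50 R1=0xf6 R2=0xff R3=0xff  N=1 Z=0
after  7: R0=0x50 R1=0x51 R2=0xff R3=0xff  N=0 Z=0
after  8: R0=0x50 R1=0x51 R2=0xff R3=0x51  N=0 Z=0
-- IRQ taken; context saved, return-PC = 9 --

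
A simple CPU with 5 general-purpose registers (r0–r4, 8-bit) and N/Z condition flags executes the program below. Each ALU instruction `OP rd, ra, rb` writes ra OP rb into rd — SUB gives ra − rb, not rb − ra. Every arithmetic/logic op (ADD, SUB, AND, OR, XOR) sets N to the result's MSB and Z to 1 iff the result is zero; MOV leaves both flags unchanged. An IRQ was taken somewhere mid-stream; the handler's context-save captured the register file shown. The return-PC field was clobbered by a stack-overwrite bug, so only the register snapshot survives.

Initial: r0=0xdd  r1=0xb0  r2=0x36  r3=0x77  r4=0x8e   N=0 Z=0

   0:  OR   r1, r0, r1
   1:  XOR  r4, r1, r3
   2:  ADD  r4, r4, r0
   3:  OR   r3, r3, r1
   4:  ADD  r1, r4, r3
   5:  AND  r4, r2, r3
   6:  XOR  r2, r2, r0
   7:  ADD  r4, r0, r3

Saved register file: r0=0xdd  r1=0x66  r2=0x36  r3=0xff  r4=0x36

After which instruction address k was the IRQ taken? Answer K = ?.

after  0: r0=0xdd r1=0xfd r2=0x36 r3=0x77 r4=0x8e  N=1 Z=0
after  1: r0=0xdd r1=0xfd r2=0x36 r3=0x77 r4=0x8a  N=1 Z=0
after  2: r0=0xdd r1=0xfd r2=0x36 r3=0x77 r4=0x67  N=0 Z=0
after  3: r0=0xdd r1=0xfd r2=0x36 r3=0xff r4=0x67  N=1 Z=0
after  4: r0=0xdd r1=0x66 r2=0x36 r3=0xff r4=0x67  N=0 Z=0
after  5: r0=0xdd r1=0x66 r2=0x36 r3=0xff r4=0x36  N=0 Z=0
-- IRQ taken; context saved, return-PC = 6 --

K = 5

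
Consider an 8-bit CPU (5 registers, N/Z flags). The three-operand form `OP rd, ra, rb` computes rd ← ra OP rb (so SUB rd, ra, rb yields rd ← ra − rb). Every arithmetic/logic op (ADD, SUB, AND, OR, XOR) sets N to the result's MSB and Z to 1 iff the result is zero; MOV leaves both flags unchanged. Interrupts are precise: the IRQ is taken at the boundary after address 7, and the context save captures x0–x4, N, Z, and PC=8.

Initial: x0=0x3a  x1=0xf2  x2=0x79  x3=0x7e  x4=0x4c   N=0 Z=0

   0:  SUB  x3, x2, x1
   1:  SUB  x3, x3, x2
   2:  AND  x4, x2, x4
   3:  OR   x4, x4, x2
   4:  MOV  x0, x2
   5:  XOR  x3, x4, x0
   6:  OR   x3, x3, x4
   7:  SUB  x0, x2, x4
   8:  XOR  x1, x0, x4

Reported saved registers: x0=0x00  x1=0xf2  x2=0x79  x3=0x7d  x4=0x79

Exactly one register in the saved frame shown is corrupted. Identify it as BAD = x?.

after  0: x0=0x3a x1=0xf2 x2=0x79 x3=0x87 x4=0x4c  N=1 Z=0
after  1: x0=0x3a x1=0xf2 x2=0x79 x3=0x0e x4=0x4c  N=0 Z=0
after  2: x0=0x3a x1=0xf2 x2=0x79 x3=0x0e x4=0x48  N=0 Z=0
after  3: x0=0x3a x1=0xf2 x2=0x79 x3=0x0e x4=0x79  N=0 Z=0
after  4: x0=0x79 x1=0xf2 x2=0x79 x3=0x0e x4=0x79  N=0 Z=0
after  5: x0=0x79 x1=0xf2 x2=0x79 x3=0x00 x4=0x79  N=0 Z=1
after  6: x0=0x79 x1=0xf2 x2=0x79 x3=0x79 x4=0x79  N=0 Z=0
after  7: x0=0x00 x1=0xf2 x2=0x79 x3=0x79 x4=0x79  N=0 Z=1
-- IRQ taken; context saved, return-PC = 8 --
mismatch: x3: reported 0x7d vs actual 0x79

BAD = x3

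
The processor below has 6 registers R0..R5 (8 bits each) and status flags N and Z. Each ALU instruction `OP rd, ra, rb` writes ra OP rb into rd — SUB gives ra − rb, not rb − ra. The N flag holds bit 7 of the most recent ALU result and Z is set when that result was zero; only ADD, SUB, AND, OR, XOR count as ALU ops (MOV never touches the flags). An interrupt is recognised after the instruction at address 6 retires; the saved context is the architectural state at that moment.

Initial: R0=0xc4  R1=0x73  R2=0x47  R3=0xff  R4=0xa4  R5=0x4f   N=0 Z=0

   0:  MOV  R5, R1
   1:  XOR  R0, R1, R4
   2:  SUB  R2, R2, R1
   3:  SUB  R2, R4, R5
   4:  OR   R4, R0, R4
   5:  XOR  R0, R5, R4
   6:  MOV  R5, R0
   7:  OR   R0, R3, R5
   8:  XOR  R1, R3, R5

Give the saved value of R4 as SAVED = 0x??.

after  0: R0=0xc4 R1=0x73 R2=0x47 R3=0xff R4=0xa4 R5=0x73  N=0 Z=0
after  1: R0=0xd7 R1=0x73 R2=0x47 R3=0xff R4=0xa4 R5=0x73  N=1 Z=0
after  2: R0=0xd7 R1=0x73 R2=0xd4 R3=0xff R4=0xa4 R5=0x73  N=1 Z=0
after  3: R0=0xd7 R1=0x73 R2=0x31 R3=0xff R4=0xa4 R5=0x73  N=0 Z=0
after  4: R0=0xd7 R1=0x73 R2=0x31 R3=0xff R4=0xf7 R5=0x73  N=1 Z=0
after  5: R0=0x84 R1=0x73 R2=0x31 R3=0xff R4=0xf7 R5=0x73  N=1 Z=0
after  6: R0=0x84 R1=0x73 R2=0x31 R3=0xff R4=0xf7 R5=0x84  N=1 Z=0
-- IRQ taken; context saved, return-PC = 7 --

SAVED = 0xf7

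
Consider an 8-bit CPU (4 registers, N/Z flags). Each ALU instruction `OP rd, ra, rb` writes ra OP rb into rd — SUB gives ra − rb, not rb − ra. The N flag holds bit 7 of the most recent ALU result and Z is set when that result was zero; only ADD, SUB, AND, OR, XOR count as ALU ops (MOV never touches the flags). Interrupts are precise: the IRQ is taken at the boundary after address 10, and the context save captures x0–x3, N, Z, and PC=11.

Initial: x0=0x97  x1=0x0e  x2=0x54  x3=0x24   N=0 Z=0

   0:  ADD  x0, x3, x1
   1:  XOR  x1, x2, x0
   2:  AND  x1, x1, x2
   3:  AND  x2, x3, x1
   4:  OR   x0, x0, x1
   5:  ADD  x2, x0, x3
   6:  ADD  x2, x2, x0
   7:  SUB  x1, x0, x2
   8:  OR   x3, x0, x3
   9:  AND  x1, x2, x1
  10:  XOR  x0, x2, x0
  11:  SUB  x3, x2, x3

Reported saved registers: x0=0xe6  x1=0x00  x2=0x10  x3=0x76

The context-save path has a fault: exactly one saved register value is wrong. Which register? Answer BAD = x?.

BAD = x0

after  0: x0=0x32 x1=0x0e x2=0x54 x3=0x24  N=0 Z=0
after  1: x0=0x32 x1=0x66 x2=0x54 x3=0x24  N=0 Z=0
after  2: x0=0x32 x1=0x44 x2=0x54 x3=0x24  N=0 Z=0
after  3: x0=0x32 x1=0x44 x2=0x04 x3=0x24  N=0 Z=0
after  4: x0=0x76 x1=0x44 x2=0x04 x3=0x24  N=0 Z=0
after  5: x0=0x76 x1=0x44 x2=0x9a x3=0x24  N=1 Z=0
after  6: x0=0x76 x1=0x44 x2=0x10 x3=0x24  N=0 Z=0
after  7: x0=0x76 x1=0x66 x2=0x10 x3=0x24  N=0 Z=0
after  8: x0=0x76 x1=0x66 x2=0x10 x3=0x76  N=0 Z=0
after  9: x0=0x76 x1=0x00 x2=0x10 x3=0x76  N=0 Z=1
after 10: x0=0x66 x1=0x00 x2=0x10 x3=0x76  N=0 Z=0
-- IRQ taken; context saved, return-PC = 11 --
mismatch: x0: reported 0xe6 vs actual 0x66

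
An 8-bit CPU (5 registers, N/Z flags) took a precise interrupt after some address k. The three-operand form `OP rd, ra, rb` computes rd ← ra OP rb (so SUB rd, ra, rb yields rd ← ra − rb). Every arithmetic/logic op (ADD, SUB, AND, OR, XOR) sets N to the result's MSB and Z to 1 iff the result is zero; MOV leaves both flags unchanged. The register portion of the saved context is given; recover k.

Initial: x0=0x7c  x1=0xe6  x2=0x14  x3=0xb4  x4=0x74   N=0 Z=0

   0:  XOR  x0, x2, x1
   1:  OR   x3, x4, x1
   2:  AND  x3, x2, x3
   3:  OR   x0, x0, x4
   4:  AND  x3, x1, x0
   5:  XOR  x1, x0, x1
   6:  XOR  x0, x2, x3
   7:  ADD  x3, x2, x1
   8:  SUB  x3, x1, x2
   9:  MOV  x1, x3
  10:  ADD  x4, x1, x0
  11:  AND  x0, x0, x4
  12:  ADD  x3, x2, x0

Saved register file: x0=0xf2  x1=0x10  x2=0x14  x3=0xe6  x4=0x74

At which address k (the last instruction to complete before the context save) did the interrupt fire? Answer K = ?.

K = 6

after  0: x0=0xf2 x1=0xe6 x2=0x14 x3=0xb4 x4=0x74  N=1 Z=0
after  1: x0=0xf2 x1=0xe6 x2=0x14 x3=0xf6 x4=0x74  N=1 Z=0
after  2: x0=0xf2 x1=0xe6 x2=0x14 x3=0x14 x4=0x74  N=0 Z=0
after  3: x0=0xf6 x1=0xe6 x2=0x14 x3=0x14 x4=0x74  N=1 Z=0
after  4: x0=0xf6 x1=0xe6 x2=0x14 x3=0xe6 x4=0x74  N=1 Z=0
after  5: x0=0xf6 x1=0x10 x2=0x14 x3=0xe6 x4=0x74  N=0 Z=0
after  6: x0=0xf2 x1=0x10 x2=0x14 x3=0xe6 x4=0x74  N=1 Z=0
-- IRQ taken; context saved, return-PC = 7 --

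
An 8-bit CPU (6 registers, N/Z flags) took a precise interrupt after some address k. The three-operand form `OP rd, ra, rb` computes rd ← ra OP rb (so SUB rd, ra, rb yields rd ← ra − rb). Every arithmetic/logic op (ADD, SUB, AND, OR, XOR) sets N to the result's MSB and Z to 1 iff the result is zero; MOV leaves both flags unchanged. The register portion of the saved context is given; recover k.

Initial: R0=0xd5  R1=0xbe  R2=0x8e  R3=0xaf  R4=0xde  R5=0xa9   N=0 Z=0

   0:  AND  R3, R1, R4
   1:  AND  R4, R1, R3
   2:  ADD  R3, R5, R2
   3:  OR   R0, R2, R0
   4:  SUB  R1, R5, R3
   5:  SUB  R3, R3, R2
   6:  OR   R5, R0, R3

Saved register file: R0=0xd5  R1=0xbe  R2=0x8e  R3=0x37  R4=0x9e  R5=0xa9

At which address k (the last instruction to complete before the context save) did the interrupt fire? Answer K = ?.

K = 2

after  0: R0=0xd5 R1=0xbe R2=0x8e R3=0x9e R4=0xde R5=0xa9  N=1 Z=0
after  1: R0=0xd5 R1=0xbe R2=0x8e R3=0x9e R4=0x9e R5=0xa9  N=1 Z=0
after  2: R0=0xd5 R1=0xbe R2=0x8e R3=0x37 R4=0x9e R5=0xa9  N=0 Z=0
-- IRQ taken; context saved, return-PC = 3 --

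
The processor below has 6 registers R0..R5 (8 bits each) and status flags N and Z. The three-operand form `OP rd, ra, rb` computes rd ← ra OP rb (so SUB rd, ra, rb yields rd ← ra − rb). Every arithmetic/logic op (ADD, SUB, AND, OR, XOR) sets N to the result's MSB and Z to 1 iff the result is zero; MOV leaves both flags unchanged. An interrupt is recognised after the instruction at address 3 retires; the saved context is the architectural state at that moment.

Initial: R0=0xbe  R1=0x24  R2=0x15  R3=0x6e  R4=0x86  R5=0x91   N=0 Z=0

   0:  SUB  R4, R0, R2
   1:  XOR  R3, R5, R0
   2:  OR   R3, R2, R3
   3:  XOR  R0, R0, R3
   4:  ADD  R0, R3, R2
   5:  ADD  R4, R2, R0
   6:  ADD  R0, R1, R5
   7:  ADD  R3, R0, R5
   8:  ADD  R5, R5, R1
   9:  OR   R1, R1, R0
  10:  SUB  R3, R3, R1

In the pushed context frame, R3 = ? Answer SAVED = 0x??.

SAVED = 0x3f

after  0: R0=0xbe R1=0x24 R2=0x15 R3=0x6e R4=0xa9 R5=0x91  N=1 Z=0
after  1: R0=0xbe R1=0x24 R2=0x15 R3=0x2f R4=0xa9 R5=0x91  N=0 Z=0
after  2: R0=0xbe R1=0x24 R2=0x15 R3=0x3f R4=0xa9 R5=0x91  N=0 Z=0
after  3: R0=0x81 R1=0x24 R2=0x15 R3=0x3f R4=0xa9 R5=0x91  N=1 Z=0
-- IRQ taken; context saved, return-PC = 4 --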